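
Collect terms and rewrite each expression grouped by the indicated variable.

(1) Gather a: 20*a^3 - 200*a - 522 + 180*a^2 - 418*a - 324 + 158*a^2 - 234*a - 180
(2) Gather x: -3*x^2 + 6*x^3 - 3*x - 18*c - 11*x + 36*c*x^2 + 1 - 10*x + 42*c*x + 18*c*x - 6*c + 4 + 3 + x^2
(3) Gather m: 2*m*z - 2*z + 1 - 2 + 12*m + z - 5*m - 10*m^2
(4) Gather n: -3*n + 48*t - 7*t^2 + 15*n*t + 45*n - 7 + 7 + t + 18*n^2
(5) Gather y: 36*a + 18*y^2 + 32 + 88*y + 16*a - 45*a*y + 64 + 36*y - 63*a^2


(1) = 20*a^3 + 338*a^2 - 852*a - 1026
(2) = -24*c + 6*x^3 + x^2*(36*c - 2) + x*(60*c - 24) + 8
(3) = -10*m^2 + m*(2*z + 7) - z - 1
(4) = 18*n^2 + n*(15*t + 42) - 7*t^2 + 49*t
(5) = -63*a^2 + 52*a + 18*y^2 + y*(124 - 45*a) + 96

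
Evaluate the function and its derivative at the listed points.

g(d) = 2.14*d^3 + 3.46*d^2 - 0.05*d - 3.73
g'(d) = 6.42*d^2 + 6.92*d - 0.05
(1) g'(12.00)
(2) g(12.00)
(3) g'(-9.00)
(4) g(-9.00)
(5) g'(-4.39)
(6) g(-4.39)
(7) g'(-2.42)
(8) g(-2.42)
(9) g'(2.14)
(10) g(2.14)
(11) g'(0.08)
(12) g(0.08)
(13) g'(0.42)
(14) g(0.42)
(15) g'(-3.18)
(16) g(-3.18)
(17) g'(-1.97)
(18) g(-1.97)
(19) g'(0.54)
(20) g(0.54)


(1) = 1007.47
(2) = 4191.83
(3) = 457.69
(4) = -1283.08
(5) = 93.30
(6) = -117.88
(7) = 20.80
(8) = -13.67
(9) = 44.16
(10) = 32.98
(11) = 0.54
(12) = -3.71
(13) = 3.99
(14) = -2.98
(15) = 42.87
(16) = -37.40
(17) = 11.23
(18) = -6.56
(19) = 5.56
(20) = -2.41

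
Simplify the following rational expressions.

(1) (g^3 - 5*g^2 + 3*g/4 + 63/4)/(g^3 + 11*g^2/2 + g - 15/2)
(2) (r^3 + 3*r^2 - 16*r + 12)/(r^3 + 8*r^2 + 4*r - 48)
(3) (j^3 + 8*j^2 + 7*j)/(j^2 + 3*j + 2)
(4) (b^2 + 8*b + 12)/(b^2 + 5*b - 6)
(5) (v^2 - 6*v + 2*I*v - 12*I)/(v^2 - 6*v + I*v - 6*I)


(1) = (2*g^2 - 13*g + 21)/(2*g^2 + 8*g - 10)
(2) = (r - 1)/(r + 4)
(3) = (j^2 + 7*j)/(j + 2)
(4) = (b + 2)/(b - 1)
(5) = (v + 2*I)/(v + I)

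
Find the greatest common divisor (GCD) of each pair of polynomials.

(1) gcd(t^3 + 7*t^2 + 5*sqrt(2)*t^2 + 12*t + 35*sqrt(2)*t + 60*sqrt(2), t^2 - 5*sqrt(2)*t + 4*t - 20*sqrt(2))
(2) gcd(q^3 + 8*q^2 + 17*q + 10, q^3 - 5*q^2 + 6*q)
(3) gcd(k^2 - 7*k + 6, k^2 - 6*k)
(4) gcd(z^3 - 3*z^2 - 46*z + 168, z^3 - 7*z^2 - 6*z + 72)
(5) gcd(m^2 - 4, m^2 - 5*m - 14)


(1) = t + 4
(2) = 1
(3) = k - 6
(4) = gcd((z - 6)*(z - 4)*(z + 7), (z - 6)*(z - 4)*(z + 3)) = z^2 - 10*z + 24
(5) = m + 2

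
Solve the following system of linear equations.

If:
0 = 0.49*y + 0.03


Then:
y = -0.06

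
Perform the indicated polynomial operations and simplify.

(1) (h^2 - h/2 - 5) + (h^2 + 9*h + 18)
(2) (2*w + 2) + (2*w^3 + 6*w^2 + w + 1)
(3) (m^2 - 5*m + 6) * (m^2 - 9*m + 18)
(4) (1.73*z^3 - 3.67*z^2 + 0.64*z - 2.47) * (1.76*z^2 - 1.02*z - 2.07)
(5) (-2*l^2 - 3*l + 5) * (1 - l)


(1) = 2*h^2 + 17*h/2 + 13
(2) = 2*w^3 + 6*w^2 + 3*w + 3
(3) = m^4 - 14*m^3 + 69*m^2 - 144*m + 108
(4) = 3.0448*z^5 - 8.2238*z^4 + 1.2887*z^3 + 2.5969*z^2 + 1.1946*z + 5.1129
(5) = 2*l^3 + l^2 - 8*l + 5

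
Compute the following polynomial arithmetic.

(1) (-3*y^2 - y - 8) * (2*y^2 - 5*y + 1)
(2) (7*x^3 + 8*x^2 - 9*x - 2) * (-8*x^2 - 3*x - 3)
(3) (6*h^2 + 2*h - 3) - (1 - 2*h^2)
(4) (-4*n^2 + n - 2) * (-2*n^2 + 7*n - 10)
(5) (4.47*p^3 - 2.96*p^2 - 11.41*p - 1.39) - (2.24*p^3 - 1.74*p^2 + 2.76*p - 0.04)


(1) = -6*y^4 + 13*y^3 - 14*y^2 + 39*y - 8
(2) = -56*x^5 - 85*x^4 + 27*x^3 + 19*x^2 + 33*x + 6
(3) = 8*h^2 + 2*h - 4
(4) = 8*n^4 - 30*n^3 + 51*n^2 - 24*n + 20
(5) = 2.23*p^3 - 1.22*p^2 - 14.17*p - 1.35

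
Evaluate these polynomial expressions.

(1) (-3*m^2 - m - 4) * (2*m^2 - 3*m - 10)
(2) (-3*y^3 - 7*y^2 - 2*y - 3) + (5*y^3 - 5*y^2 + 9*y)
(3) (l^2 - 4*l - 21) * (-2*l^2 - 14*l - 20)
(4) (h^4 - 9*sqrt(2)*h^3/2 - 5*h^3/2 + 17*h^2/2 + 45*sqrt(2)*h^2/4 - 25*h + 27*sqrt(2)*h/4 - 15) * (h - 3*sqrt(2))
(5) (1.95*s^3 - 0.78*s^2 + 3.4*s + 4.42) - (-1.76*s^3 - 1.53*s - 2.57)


(1) = -6*m^4 + 7*m^3 + 25*m^2 + 22*m + 40
(2) = 2*y^3 - 12*y^2 + 7*y - 3
(3) = -2*l^4 - 6*l^3 + 78*l^2 + 374*l + 420
(4) = h^5 - 15*sqrt(2)*h^4/2 - 5*h^4/2 + 75*sqrt(2)*h^3/4 + 71*h^3/2 - 185*h^2/2 - 75*sqrt(2)*h^2/4 - 111*h/2 + 75*sqrt(2)*h + 45*sqrt(2)
(5) = 3.71*s^3 - 0.78*s^2 + 4.93*s + 6.99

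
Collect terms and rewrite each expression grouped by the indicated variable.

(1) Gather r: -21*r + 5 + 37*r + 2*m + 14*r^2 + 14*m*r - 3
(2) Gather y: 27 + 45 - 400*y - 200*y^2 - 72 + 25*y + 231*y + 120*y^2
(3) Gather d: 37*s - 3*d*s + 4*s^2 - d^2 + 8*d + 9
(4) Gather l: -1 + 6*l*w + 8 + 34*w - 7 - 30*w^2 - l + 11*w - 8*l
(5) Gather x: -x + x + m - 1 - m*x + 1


(1) = 2*m + 14*r^2 + r*(14*m + 16) + 2
(2) = -80*y^2 - 144*y
(3) = -d^2 + d*(8 - 3*s) + 4*s^2 + 37*s + 9
(4) = l*(6*w - 9) - 30*w^2 + 45*w
(5) = -m*x + m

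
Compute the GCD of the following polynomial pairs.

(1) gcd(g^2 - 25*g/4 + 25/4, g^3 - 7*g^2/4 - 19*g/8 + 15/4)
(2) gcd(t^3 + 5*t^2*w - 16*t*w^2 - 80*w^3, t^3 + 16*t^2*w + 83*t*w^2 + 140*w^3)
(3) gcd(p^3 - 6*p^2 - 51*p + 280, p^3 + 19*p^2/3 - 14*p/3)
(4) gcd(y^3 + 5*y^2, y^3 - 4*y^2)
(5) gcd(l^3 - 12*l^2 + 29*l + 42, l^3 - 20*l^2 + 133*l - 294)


(1) = g - 5/4
(2) = t^2 + 9*t*w + 20*w^2
(3) = p + 7
(4) = y^2
(5) = gcd((l - 7)*(l - 6)*(l + 1), (l - 7)^2*(l - 6)) = l^2 - 13*l + 42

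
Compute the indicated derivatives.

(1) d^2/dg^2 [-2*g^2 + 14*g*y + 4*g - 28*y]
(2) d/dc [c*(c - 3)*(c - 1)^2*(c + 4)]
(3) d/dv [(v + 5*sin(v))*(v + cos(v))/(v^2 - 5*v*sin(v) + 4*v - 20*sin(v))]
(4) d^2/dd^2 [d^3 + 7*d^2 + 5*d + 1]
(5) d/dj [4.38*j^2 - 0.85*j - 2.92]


(1) = -4
(2) = 5*c^4 - 4*c^3 - 39*c^2 + 50*c - 12
(3) = ((v + 5*sin(v))*(v + cos(v))*(5*v*cos(v) - 2*v + 5*sin(v) + 20*cos(v) - 4) + (-(v + 5*sin(v))*(sin(v) - 1) + (v + cos(v))*(5*cos(v) + 1))*(v^2 - 5*v*sin(v) + 4*v - 20*sin(v)))/((v + 4)^2*(v - 5*sin(v))^2)
(4) = 6*d + 14
(5) = 8.76*j - 0.85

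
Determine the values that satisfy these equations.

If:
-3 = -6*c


Then:
c = 1/2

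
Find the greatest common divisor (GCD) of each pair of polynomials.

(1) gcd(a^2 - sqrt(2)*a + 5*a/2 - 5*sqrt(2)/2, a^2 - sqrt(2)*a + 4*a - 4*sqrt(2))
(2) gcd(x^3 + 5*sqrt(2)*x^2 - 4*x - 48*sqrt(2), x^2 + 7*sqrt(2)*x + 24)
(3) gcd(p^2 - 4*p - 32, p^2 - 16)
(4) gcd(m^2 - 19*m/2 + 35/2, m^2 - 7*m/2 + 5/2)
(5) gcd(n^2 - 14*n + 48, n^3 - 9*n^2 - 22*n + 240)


(1) = a - sqrt(2)
(2) = gcd((x - 2*sqrt(2))*(x + 3*sqrt(2))*(x + 4*sqrt(2)), (x + 3*sqrt(2))*(x + 4*sqrt(2))) = x^2 + 7*sqrt(2)*x + 24
(3) = p + 4
(4) = gcd((m - 7)*(m - 5/2), (m - 5/2)*(m - 1)) = m - 5/2
(5) = n^2 - 14*n + 48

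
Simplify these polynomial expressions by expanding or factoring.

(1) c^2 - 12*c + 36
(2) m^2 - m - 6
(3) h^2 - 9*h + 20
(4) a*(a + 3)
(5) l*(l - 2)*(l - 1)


(1) = (c - 6)^2
(2) = (m - 3)*(m + 2)
(3) = (h - 5)*(h - 4)
(4) = a^2 + 3*a
(5) = l^3 - 3*l^2 + 2*l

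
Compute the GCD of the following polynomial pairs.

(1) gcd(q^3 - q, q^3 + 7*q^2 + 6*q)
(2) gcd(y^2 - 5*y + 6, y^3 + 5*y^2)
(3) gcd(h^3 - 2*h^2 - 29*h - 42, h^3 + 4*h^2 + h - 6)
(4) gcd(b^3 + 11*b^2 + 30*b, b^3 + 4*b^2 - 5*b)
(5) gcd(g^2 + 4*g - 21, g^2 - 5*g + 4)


(1) = gcd(q*(q - 1)*(q + 1), q*(q + 1)*(q + 6)) = q^2 + q
(2) = gcd((y - 3)*(y - 2), y^2*(y + 5)) = 1
(3) = gcd((h - 7)*(h + 2)*(h + 3), (h - 1)*(h + 2)*(h + 3)) = h^2 + 5*h + 6
(4) = b^2 + 5*b
(5) = gcd((g - 3)*(g + 7), (g - 4)*(g - 1)) = 1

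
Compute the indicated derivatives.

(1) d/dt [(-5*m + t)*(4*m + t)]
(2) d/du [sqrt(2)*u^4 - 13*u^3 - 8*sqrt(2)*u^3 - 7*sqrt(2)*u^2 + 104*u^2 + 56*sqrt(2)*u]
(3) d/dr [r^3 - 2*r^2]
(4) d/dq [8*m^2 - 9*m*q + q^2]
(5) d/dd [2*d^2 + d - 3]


(1) = -m + 2*t
(2) = 4*sqrt(2)*u^3 - 39*u^2 - 24*sqrt(2)*u^2 - 14*sqrt(2)*u + 208*u + 56*sqrt(2)
(3) = r*(3*r - 4)
(4) = -9*m + 2*q
(5) = 4*d + 1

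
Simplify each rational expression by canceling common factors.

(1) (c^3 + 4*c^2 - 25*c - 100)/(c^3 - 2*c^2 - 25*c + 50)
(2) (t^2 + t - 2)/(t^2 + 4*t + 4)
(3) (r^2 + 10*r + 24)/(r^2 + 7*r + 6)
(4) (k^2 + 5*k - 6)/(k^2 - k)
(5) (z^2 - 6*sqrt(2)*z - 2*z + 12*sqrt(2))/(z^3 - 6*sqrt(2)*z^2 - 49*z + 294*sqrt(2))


(1) = (c + 4)/(c - 2)
(2) = (t - 1)/(t + 2)
(3) = (r + 4)/(r + 1)
(4) = (k + 6)/k
(5) = (z - 2)/(z^2 - 49)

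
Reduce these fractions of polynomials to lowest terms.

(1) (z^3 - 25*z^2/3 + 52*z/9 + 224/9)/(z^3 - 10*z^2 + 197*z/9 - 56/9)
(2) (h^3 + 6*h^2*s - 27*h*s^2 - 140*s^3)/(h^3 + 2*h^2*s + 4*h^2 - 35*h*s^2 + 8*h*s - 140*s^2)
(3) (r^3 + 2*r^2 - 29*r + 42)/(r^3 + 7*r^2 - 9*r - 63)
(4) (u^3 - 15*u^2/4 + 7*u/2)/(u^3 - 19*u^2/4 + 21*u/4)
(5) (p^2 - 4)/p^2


(1) = (3*z + 4)/(3*z - 1)
(2) = (h + 4*s)/(h + 4)
(3) = (r - 2)/(r + 3)
(4) = (u - 2)/(u - 3)
(5) = (p^2 - 4)/p^2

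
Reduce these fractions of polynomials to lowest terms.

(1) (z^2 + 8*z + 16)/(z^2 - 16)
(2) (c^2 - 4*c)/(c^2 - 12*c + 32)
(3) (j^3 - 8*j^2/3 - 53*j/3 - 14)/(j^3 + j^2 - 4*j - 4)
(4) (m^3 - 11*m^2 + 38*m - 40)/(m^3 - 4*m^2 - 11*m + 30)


(1) = (z + 4)/(z - 4)
(2) = c/(c - 8)
(3) = (3*j^2 - 11*j - 42)/(3*j^2 - 12)
(4) = (m - 4)/(m + 3)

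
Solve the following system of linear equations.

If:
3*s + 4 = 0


Then:
s = -4/3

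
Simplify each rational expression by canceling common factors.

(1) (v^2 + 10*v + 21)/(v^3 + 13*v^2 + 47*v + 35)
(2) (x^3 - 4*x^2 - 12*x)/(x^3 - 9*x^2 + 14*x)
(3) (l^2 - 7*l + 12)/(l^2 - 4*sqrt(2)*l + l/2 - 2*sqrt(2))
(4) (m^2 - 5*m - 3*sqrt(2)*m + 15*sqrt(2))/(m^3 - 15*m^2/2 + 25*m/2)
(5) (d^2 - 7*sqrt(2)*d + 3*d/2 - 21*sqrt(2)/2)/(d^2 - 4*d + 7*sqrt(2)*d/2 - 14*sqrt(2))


(1) = (v + 3)/(v^2 + 6*v + 5)
(2) = (x^2 - 4*x - 12)/(x^2 - 9*x + 14)
(3) = (2*l^2 - 14*l + 24)/(2*l^2 + l*(1 - 8*sqrt(2)) - 4*sqrt(2))
(4) = (2*m - 6*sqrt(2))/(2*m^2 - 5*m)
(5) = (4*d^2 + d*(6 - 28*sqrt(2)) - 42*sqrt(2))/(4*d^2 + d*(-16 + 14*sqrt(2)) - 56*sqrt(2))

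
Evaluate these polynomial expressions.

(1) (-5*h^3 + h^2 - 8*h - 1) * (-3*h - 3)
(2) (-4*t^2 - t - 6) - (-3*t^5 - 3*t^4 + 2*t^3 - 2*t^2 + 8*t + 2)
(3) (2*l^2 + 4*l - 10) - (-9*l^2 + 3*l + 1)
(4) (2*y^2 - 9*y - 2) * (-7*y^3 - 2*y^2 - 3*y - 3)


(1) = 15*h^4 + 12*h^3 + 21*h^2 + 27*h + 3
(2) = 3*t^5 + 3*t^4 - 2*t^3 - 2*t^2 - 9*t - 8
(3) = 11*l^2 + l - 11
(4) = -14*y^5 + 59*y^4 + 26*y^3 + 25*y^2 + 33*y + 6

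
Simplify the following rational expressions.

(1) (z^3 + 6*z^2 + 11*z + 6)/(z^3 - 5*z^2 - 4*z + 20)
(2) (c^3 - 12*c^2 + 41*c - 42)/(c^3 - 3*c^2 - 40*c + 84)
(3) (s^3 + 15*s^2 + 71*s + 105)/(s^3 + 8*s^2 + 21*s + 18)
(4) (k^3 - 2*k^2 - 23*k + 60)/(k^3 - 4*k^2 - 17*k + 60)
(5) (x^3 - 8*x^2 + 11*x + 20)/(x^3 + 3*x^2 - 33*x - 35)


(1) = (z^2 + 4*z + 3)/(z^2 - 7*z + 10)
(2) = (c - 3)/(c + 6)
(3) = (s^2 + 12*s + 35)/(s^2 + 5*s + 6)
(4) = (k^2 + k - 20)/(k^2 - k - 20)
(5) = (x - 4)/(x + 7)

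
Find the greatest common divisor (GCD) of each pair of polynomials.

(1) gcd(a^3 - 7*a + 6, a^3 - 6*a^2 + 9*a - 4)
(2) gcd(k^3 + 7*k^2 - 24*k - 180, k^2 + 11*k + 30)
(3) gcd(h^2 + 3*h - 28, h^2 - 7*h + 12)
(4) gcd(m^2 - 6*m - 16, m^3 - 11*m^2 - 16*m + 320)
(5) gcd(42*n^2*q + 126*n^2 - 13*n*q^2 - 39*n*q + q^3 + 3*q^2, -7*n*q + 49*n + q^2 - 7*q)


(1) = gcd((a - 2)*(a - 1)*(a + 3), (a - 4)*(a - 1)^2) = a - 1
(2) = gcd((k - 5)*(k + 6)^2, (k + 5)*(k + 6)) = k + 6
(3) = gcd((h - 4)*(h + 7), (h - 4)*(h - 3)) = h - 4
(4) = gcd((m - 8)*(m + 2), (m - 8)^2*(m + 5)) = m - 8
(5) = -7*n + q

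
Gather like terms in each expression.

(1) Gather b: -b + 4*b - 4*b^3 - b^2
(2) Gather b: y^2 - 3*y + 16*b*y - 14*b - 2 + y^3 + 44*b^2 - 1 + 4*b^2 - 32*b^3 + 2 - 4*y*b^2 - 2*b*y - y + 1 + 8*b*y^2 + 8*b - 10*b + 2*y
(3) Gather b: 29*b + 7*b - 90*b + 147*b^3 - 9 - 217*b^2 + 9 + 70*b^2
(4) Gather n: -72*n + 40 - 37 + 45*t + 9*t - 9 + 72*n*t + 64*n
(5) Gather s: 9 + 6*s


(1) = -4*b^3 - b^2 + 3*b
(2) = -32*b^3 + b^2*(48 - 4*y) + b*(8*y^2 + 14*y - 16) + y^3 + y^2 - 2*y
(3) = 147*b^3 - 147*b^2 - 54*b
(4) = n*(72*t - 8) + 54*t - 6
(5) = 6*s + 9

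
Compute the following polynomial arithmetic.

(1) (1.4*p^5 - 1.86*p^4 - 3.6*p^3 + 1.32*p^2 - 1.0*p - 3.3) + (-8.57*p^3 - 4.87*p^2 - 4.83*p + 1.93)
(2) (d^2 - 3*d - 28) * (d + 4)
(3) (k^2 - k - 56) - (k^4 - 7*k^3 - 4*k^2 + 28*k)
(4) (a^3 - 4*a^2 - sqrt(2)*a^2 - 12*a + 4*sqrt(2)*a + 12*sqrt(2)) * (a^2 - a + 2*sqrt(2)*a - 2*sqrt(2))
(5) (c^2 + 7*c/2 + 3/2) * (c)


(1) = 1.4*p^5 - 1.86*p^4 - 12.17*p^3 - 3.55*p^2 - 5.83*p - 1.37
(2) = d^3 + d^2 - 40*d - 112
(3) = -k^4 + 7*k^3 + 5*k^2 - 29*k - 56
(4) = a^5 - 5*a^4 + sqrt(2)*a^4 - 12*a^3 - 5*sqrt(2)*a^3 - 8*sqrt(2)*a^2 + 32*a^2 + 12*sqrt(2)*a + 32*a - 48
(5) = c^3 + 7*c^2/2 + 3*c/2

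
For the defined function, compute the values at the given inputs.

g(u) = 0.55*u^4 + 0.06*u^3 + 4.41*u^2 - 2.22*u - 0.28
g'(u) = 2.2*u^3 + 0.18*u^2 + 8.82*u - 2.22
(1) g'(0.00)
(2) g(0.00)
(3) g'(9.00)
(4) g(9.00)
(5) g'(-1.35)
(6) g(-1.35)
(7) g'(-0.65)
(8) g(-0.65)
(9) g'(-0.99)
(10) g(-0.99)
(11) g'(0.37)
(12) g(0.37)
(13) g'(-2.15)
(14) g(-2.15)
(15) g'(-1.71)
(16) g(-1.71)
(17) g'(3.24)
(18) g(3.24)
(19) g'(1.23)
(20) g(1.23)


(1) = -2.22
(2) = -0.28
(3) = 1695.54
(4) = 3989.24
(5) = -19.21
(6) = 12.43
(7) = -8.48
(8) = 3.11
(9) = -12.91
(10) = 6.71
(11) = 1.18
(12) = -0.48
(13) = -42.22
(14) = 36.03
(15) = -27.78
(16) = 20.81
(17) = 103.07
(18) = 101.47
(19) = 12.99
(20) = 5.03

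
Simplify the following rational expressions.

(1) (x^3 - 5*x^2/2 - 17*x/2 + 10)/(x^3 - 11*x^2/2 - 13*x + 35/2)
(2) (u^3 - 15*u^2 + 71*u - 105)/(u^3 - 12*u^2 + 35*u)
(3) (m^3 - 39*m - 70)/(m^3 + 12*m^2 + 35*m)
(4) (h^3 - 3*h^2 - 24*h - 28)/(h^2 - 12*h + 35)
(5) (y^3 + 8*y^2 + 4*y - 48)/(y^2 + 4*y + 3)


(1) = (x - 4)/(x - 7)
(2) = (u - 3)/u
(3) = (m^2 - 5*m - 14)/(m^2 + 7*m)
(4) = (h^2 + 4*h + 4)/(h - 5)
(5) = (y^3 + 8*y^2 + 4*y - 48)/(y^2 + 4*y + 3)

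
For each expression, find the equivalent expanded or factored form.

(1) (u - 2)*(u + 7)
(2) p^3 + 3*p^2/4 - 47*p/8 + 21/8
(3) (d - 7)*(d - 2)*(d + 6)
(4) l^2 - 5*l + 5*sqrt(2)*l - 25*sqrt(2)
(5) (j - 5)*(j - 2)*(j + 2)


(1) = u^2 + 5*u - 14
(2) = (p - 7/4)*(p - 1/2)*(p + 3)
(3) = d^3 - 3*d^2 - 40*d + 84
(4) = (l - 5)*(l + 5*sqrt(2))
(5) = j^3 - 5*j^2 - 4*j + 20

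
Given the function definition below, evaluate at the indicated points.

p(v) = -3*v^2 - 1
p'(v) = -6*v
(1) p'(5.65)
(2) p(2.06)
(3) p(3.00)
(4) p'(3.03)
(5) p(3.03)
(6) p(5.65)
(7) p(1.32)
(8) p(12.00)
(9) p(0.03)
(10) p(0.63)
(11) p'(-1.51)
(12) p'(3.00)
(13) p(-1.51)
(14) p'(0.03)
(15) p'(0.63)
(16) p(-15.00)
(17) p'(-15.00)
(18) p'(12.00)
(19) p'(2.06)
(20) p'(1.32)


(1) = -33.90
(2) = -13.73
(3) = -28.00
(4) = -18.18
(5) = -28.54
(6) = -96.77
(7) = -6.23
(8) = -433.00
(9) = -1.00
(10) = -2.19
(11) = 9.06
(12) = -18.00
(13) = -7.84
(14) = -0.18
(15) = -3.78
(16) = -676.00
(17) = 90.00
(18) = -72.00
(19) = -12.36
(20) = -7.92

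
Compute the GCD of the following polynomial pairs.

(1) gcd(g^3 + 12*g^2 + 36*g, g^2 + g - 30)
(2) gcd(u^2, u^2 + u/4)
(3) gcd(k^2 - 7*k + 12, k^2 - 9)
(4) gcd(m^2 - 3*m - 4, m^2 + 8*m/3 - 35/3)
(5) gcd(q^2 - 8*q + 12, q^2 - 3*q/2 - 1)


(1) = gcd(g*(g + 6)^2, (g - 5)*(g + 6)) = g + 6
(2) = gcd(u^2, u*(u + 1/4)) = u
(3) = gcd((k - 4)*(k - 3), (k - 3)*(k + 3)) = k - 3
(4) = 1
(5) = q - 2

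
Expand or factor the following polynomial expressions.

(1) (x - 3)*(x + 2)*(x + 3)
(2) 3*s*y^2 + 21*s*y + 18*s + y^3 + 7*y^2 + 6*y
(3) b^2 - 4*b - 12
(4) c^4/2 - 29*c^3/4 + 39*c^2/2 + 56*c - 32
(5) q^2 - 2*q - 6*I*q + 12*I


(1) = x^3 + 2*x^2 - 9*x - 18
(2) = (3*s + y)*(y + 1)*(y + 6)
(3) = (b - 6)*(b + 2)
(4) = (c/2 + 1)*(c - 8)^2*(c - 1/2)
(5) = (q - 2)*(q - 6*I)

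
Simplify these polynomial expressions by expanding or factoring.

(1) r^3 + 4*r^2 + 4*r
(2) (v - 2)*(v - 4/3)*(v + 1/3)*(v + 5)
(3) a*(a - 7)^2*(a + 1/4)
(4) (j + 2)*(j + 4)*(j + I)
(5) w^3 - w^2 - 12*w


(1) = r*(r + 2)^2
(2) = v^4 + 2*v^3 - 121*v^2/9 + 26*v/3 + 40/9
(3) = a^4 - 55*a^3/4 + 91*a^2/2 + 49*a/4
(4) = j^3 + 6*j^2 + I*j^2 + 8*j + 6*I*j + 8*I
(5) = w*(w - 4)*(w + 3)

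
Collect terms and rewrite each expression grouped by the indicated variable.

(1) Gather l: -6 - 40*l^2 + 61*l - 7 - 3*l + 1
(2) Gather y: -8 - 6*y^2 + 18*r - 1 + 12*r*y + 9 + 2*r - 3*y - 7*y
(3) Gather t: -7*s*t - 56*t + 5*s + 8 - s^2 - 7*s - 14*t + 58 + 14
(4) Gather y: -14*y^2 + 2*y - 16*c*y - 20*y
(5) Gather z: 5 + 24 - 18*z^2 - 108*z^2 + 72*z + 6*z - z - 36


(1) = -40*l^2 + 58*l - 12
(2) = 20*r - 6*y^2 + y*(12*r - 10)
(3) = -s^2 - 2*s + t*(-7*s - 70) + 80
(4) = -14*y^2 + y*(-16*c - 18)
(5) = -126*z^2 + 77*z - 7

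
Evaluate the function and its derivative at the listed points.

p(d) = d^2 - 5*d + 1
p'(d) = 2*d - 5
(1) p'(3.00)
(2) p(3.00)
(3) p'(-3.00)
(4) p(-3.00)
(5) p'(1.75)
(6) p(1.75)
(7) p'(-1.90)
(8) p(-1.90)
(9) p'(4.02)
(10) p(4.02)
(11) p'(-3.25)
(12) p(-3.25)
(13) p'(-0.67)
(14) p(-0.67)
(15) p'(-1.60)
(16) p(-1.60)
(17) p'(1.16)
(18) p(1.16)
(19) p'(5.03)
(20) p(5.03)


(1) = 1.00
(2) = -5.00
(3) = -11.00
(4) = 25.00
(5) = -1.50
(6) = -4.69
(7) = -8.80
(8) = 14.11
(9) = 3.04
(10) = -2.94
(11) = -11.50
(12) = 27.81
(13) = -6.34
(14) = 4.80
(15) = -8.20
(16) = 11.56
(17) = -2.68
(18) = -3.45
(19) = 5.06
(20) = 1.15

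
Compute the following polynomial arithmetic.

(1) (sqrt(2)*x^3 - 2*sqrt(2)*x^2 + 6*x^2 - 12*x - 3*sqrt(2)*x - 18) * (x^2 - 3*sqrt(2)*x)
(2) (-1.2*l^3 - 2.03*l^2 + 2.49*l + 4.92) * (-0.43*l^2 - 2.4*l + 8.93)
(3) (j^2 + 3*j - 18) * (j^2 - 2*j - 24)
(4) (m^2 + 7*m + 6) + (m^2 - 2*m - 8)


(1) = sqrt(2)*x^5 - 2*sqrt(2)*x^4 - 21*sqrt(2)*x^3 + 36*sqrt(2)*x^2 + 54*sqrt(2)*x
(2) = 0.516*l^5 + 3.7529*l^4 - 6.9147*l^3 - 26.2195*l^2 + 10.4277*l + 43.9356
(3) = j^4 + j^3 - 48*j^2 - 36*j + 432
(4) = 2*m^2 + 5*m - 2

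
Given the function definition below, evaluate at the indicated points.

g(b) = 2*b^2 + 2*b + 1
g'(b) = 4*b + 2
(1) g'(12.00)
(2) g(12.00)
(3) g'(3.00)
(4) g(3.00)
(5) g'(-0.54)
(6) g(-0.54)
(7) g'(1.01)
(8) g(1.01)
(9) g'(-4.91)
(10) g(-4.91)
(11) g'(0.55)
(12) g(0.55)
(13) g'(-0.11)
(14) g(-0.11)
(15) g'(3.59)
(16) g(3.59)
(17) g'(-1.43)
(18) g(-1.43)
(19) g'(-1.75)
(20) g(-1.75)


(1) = 50.00
(2) = 313.00
(3) = 14.00
(4) = 25.00
(5) = -0.16
(6) = 0.50
(7) = 6.04
(8) = 5.06
(9) = -17.64
(10) = 39.40
(11) = 4.20
(12) = 2.71
(13) = 1.56
(14) = 0.80
(15) = 16.36
(16) = 33.96
(17) = -3.72
(18) = 2.23
(19) = -5.00
(20) = 3.62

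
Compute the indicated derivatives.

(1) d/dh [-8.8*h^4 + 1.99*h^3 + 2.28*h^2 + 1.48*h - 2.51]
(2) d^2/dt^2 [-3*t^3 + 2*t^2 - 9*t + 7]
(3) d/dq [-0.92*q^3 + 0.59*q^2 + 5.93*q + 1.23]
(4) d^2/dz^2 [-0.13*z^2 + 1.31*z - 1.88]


(1) = -35.2*h^3 + 5.97*h^2 + 4.56*h + 1.48
(2) = 4 - 18*t
(3) = -2.76*q^2 + 1.18*q + 5.93
(4) = -0.260000000000000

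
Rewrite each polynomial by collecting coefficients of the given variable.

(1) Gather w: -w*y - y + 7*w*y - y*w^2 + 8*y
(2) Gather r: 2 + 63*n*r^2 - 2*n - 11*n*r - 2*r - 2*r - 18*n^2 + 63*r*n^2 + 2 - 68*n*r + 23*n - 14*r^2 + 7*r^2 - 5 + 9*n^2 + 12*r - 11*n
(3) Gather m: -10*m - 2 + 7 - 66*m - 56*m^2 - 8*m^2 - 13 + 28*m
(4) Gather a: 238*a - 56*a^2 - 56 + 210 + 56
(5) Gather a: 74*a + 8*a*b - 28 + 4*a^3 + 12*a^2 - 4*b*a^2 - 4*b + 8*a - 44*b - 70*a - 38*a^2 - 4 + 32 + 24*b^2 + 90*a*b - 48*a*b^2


(1) = -w^2*y + 6*w*y + 7*y
(2) = -9*n^2 + 10*n + r^2*(63*n - 7) + r*(63*n^2 - 79*n + 8) - 1
(3) = -64*m^2 - 48*m - 8
(4) = -56*a^2 + 238*a + 210
(5) = 4*a^3 + a^2*(-4*b - 26) + a*(-48*b^2 + 98*b + 12) + 24*b^2 - 48*b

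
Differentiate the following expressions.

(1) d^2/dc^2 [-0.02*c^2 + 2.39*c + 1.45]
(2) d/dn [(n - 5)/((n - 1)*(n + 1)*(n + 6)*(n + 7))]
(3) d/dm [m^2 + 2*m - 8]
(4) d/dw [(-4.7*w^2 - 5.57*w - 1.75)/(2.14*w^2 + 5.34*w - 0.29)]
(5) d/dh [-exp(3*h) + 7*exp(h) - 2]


(1) = -0.0400000000000000
(2) = (-3*n^4 - 6*n^3 + 154*n^2 + 410*n - 107)/(n^8 + 26*n^7 + 251*n^6 + 1040*n^5 + 1259*n^4 - 2158*n^3 - 3275*n^2 + 1092*n + 1764)
(3) = 2*m + 2
(4) = (-13.1782*w^2 + 10.216*w + 10.9603)/(4.5796*w^4 + 22.8552*w^3 + 27.2744*w^2 - 3.0972*w + 0.0841)
(5) = (7 - 3*exp(2*h))*exp(h)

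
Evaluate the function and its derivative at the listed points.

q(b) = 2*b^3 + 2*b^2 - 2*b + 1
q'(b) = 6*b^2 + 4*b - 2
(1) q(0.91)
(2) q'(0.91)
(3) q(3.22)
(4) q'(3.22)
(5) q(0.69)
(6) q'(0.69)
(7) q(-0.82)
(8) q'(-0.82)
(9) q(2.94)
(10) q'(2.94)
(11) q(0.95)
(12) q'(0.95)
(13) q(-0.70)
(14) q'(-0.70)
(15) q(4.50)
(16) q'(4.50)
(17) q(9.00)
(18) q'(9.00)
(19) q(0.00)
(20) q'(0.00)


(1) = 2.34
(2) = 6.61
(3) = 82.07
(4) = 73.09
(5) = 1.23
(6) = 3.62
(7) = 2.88
(8) = -1.25
(9) = 63.23
(10) = 61.62
(11) = 2.62
(12) = 7.21
(13) = 2.69
(14) = -1.86
(15) = 214.75
(16) = 137.50
(17) = 1603.00
(18) = 520.00
(19) = 1.00
(20) = -2.00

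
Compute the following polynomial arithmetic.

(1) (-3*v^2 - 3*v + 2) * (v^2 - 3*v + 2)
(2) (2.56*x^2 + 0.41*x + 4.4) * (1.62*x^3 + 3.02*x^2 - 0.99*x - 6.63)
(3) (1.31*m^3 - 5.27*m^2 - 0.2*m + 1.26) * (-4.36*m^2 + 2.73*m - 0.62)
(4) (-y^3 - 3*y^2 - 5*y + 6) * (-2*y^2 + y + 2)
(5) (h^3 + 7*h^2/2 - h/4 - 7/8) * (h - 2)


(1) = -3*v^4 + 6*v^3 + 5*v^2 - 12*v + 4
(2) = 4.1472*x^5 + 8.3954*x^4 + 5.8318*x^3 - 4.0907*x^2 - 7.0743*x - 29.172
(3) = -5.7116*m^5 + 26.5535*m^4 - 14.3273*m^3 - 2.7722*m^2 + 3.5638*m - 0.7812
(4) = 2*y^5 + 5*y^4 + 5*y^3 - 23*y^2 - 4*y + 12
(5) = h^4 + 3*h^3/2 - 29*h^2/4 - 3*h/8 + 7/4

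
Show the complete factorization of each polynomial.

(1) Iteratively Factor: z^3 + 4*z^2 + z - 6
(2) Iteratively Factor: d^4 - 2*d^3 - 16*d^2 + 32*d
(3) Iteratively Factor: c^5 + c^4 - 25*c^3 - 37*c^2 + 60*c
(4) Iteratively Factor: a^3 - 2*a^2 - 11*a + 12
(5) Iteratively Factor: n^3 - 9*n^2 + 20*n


(1) = (z + 3)*(z^2 + z - 2) = (z + 2)*(z + 3)*(z - 1)
(2) = (d - 2)*(d^3 - 16*d) = d*(d - 2)*(d^2 - 16) = d*(d - 2)*(d + 4)*(d - 4)
(3) = (c + 4)*(c^4 - 3*c^3 - 13*c^2 + 15*c) = (c + 3)*(c + 4)*(c^3 - 6*c^2 + 5*c) = (c - 5)*(c + 3)*(c + 4)*(c^2 - c) = (c - 5)*(c - 1)*(c + 3)*(c + 4)*(c)
(4) = (a - 1)*(a^2 - a - 12) = (a - 1)*(a + 3)*(a - 4)
(5) = (n)*(n^2 - 9*n + 20) = n*(n - 5)*(n - 4)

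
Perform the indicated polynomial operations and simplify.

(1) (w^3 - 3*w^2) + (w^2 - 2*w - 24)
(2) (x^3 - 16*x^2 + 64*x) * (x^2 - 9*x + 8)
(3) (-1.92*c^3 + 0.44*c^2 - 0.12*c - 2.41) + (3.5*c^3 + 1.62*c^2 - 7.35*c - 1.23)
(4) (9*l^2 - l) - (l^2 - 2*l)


(1) = w^3 - 2*w^2 - 2*w - 24
(2) = x^5 - 25*x^4 + 216*x^3 - 704*x^2 + 512*x
(3) = 1.58*c^3 + 2.06*c^2 - 7.47*c - 3.64
(4) = 8*l^2 + l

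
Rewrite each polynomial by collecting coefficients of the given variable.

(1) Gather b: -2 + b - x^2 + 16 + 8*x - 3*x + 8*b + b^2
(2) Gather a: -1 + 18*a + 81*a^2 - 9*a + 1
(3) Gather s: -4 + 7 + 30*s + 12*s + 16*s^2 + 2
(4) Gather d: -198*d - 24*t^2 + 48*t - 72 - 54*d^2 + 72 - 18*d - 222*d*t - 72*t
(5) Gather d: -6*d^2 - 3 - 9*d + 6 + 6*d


(1) = b^2 + 9*b - x^2 + 5*x + 14
(2) = 81*a^2 + 9*a
(3) = 16*s^2 + 42*s + 5
(4) = -54*d^2 + d*(-222*t - 216) - 24*t^2 - 24*t
(5) = -6*d^2 - 3*d + 3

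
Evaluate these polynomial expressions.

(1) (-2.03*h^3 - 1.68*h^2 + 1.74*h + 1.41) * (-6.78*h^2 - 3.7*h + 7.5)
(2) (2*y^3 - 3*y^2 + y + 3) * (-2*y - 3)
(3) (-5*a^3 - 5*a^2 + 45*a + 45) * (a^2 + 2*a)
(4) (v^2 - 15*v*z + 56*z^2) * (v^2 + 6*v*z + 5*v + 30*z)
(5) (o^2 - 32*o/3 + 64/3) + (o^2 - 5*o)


(1) = 13.7634*h^5 + 18.9014*h^4 - 20.8062*h^3 - 28.5978*h^2 + 7.833*h + 10.575
(2) = -4*y^4 + 7*y^2 - 9*y - 9
(3) = -5*a^5 - 15*a^4 + 35*a^3 + 135*a^2 + 90*a
(4) = v^4 - 9*v^3*z + 5*v^3 - 34*v^2*z^2 - 45*v^2*z + 336*v*z^3 - 170*v*z^2 + 1680*z^3
(5) = 2*o^2 - 47*o/3 + 64/3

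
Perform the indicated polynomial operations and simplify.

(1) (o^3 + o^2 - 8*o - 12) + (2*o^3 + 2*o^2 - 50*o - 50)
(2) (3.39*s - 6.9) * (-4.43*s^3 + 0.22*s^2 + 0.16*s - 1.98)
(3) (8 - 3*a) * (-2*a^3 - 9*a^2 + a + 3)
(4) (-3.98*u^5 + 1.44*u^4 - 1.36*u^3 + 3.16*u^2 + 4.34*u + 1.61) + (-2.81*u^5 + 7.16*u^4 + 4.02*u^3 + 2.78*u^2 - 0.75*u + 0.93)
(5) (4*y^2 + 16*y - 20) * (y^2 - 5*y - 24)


(1) = 3*o^3 + 3*o^2 - 58*o - 62
(2) = -15.0177*s^4 + 31.3128*s^3 - 0.9756*s^2 - 7.8162*s + 13.662
(3) = 6*a^4 + 11*a^3 - 75*a^2 - a + 24
(4) = -6.79*u^5 + 8.6*u^4 + 2.66*u^3 + 5.94*u^2 + 3.59*u + 2.54
(5) = 4*y^4 - 4*y^3 - 196*y^2 - 284*y + 480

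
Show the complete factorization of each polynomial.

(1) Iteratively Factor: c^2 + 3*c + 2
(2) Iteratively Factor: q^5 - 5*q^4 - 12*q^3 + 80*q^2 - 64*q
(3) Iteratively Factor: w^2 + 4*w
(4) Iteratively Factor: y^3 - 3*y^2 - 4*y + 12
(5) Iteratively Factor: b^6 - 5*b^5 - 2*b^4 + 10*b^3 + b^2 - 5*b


(1) = (c + 2)*(c + 1)
(2) = (q - 4)*(q^4 - q^3 - 16*q^2 + 16*q) = (q - 4)^2*(q^3 + 3*q^2 - 4*q) = (q - 4)^2*(q + 4)*(q^2 - q) = q*(q - 4)^2*(q + 4)*(q - 1)
(3) = (w)*(w + 4)
(4) = (y - 2)*(y^2 - y - 6) = (y - 2)*(y + 2)*(y - 3)
(5) = (b - 1)*(b^5 - 4*b^4 - 6*b^3 + 4*b^2 + 5*b) = (b - 1)*(b + 1)*(b^4 - 5*b^3 - b^2 + 5*b) = b*(b - 1)*(b + 1)*(b^3 - 5*b^2 - b + 5) = b*(b - 5)*(b - 1)*(b + 1)*(b^2 - 1) = b*(b - 5)*(b - 1)^2*(b + 1)*(b + 1)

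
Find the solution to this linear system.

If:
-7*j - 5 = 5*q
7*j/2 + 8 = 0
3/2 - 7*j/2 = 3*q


Then:
No Solution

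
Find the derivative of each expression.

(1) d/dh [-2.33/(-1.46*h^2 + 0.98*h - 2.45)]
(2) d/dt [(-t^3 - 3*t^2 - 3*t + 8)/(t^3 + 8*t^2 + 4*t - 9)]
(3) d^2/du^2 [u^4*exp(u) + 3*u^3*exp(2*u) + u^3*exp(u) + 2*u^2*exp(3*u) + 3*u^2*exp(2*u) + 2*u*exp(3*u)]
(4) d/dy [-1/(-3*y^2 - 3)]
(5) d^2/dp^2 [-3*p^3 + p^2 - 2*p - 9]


(1) = (2.2834 - 6.8036*h)/(1.46*h^2 - 0.98*h + 2.45)^2
(2) = (-5*t^4 - 2*t^3 + 15*t^2 - 74*t - 5)/(t^6 + 16*t^5 + 72*t^4 + 46*t^3 - 128*t^2 - 72*t + 81)
(3) = (u^4 + 12*u^3*exp(u) + 9*u^3 + 18*u^2*exp(2*u) + 48*u^2*exp(u) + 18*u^2 + 42*u*exp(2*u) + 42*u*exp(u) + 6*u + 16*exp(2*u) + 6*exp(u))*exp(u)
(4) = -2*y/(3*(y^2 + 1)^2)
(5) = 2 - 18*p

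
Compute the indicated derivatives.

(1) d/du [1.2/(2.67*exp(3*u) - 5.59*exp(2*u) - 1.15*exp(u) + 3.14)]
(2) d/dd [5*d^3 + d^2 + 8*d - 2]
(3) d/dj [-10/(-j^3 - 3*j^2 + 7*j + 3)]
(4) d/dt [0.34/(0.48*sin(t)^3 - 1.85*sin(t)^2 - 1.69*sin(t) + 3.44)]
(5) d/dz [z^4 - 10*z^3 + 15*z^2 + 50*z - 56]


(1) = (-9.612*exp(2*u) + 13.416*exp(u) + 1.38)*exp(u)/(2.67*exp(3*u) - 5.59*exp(2*u) - 1.15*exp(u) + 3.14)^2
(2) = 15*d^2 + 2*d + 8
(3) = 10*(-3*j^2 - 6*j + 7)/(j^3 + 3*j^2 - 7*j - 3)^2
(4) = (-0.4896*sin(t)^2 + 1.258*sin(t) + 0.5746)*cos(t)/(0.48*sin(t)^3 - 1.85*sin(t)^2 - 1.69*sin(t) + 3.44)^2
(5) = 4*z^3 - 30*z^2 + 30*z + 50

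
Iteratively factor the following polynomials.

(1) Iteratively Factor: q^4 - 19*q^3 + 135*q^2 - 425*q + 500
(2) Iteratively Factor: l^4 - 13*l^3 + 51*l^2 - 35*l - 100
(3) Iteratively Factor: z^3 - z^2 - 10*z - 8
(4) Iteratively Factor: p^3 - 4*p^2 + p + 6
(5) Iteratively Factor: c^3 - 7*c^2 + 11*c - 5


(1) = (q - 5)*(q^3 - 14*q^2 + 65*q - 100) = (q - 5)^2*(q^2 - 9*q + 20) = (q - 5)^2*(q - 4)*(q - 5)
(2) = (l - 5)*(l^3 - 8*l^2 + 11*l + 20) = (l - 5)^2*(l^2 - 3*l - 4) = (l - 5)^2*(l - 4)*(l + 1)
(3) = (z + 2)*(z^2 - 3*z - 4) = (z - 4)*(z + 2)*(z + 1)
(4) = (p + 1)*(p^2 - 5*p + 6) = (p - 3)*(p + 1)*(p - 2)
(5) = (c - 5)*(c^2 - 2*c + 1) = (c - 5)*(c - 1)*(c - 1)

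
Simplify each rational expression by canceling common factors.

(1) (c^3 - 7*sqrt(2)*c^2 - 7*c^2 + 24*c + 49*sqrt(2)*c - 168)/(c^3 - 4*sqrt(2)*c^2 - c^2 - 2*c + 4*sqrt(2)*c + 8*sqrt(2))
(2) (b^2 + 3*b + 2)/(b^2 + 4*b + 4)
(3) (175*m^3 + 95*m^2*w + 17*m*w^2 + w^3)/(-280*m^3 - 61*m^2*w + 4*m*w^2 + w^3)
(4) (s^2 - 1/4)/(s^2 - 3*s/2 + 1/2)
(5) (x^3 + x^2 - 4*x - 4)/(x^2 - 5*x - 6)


(1) = (c^2 + c*(-7 - 3*sqrt(2)) + 21*sqrt(2))/(c^2 - c - 2)
(2) = (b + 1)/(b + 2)
(3) = (5*m + w)/(-8*m + w)
(4) = (2*s + 1)/(2*s - 2)
(5) = (x^2 - 4)/(x - 6)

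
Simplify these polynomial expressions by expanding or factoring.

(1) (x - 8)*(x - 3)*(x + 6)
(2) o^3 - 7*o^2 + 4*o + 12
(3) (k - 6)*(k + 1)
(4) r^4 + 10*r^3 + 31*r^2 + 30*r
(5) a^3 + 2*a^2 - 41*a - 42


(1) = x^3 - 5*x^2 - 42*x + 144
(2) = (o - 6)*(o - 2)*(o + 1)
(3) = k^2 - 5*k - 6
(4) = r*(r + 2)*(r + 3)*(r + 5)
(5) = (a - 6)*(a + 1)*(a + 7)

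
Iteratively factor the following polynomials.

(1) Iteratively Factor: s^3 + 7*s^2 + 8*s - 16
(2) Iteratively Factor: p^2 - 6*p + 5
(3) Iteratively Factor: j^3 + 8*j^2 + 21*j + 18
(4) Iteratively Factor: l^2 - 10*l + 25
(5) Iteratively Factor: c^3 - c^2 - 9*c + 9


(1) = (s - 1)*(s^2 + 8*s + 16) = (s - 1)*(s + 4)*(s + 4)
(2) = (p - 5)*(p - 1)
(3) = (j + 3)*(j^2 + 5*j + 6) = (j + 2)*(j + 3)*(j + 3)
(4) = (l - 5)*(l - 5)
(5) = (c + 3)*(c^2 - 4*c + 3) = (c - 3)*(c + 3)*(c - 1)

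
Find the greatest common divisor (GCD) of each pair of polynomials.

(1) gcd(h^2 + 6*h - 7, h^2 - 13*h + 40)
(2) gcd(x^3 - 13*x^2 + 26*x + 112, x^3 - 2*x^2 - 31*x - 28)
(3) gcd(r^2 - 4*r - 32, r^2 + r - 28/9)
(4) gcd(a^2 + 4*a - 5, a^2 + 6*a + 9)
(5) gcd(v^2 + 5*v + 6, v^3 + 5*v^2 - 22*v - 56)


(1) = gcd((h - 1)*(h + 7), (h - 8)*(h - 5)) = 1
(2) = x - 7
(3) = gcd((r - 8)*(r + 4), (r - 4/3)*(r + 7/3)) = 1
(4) = 1
(5) = v + 2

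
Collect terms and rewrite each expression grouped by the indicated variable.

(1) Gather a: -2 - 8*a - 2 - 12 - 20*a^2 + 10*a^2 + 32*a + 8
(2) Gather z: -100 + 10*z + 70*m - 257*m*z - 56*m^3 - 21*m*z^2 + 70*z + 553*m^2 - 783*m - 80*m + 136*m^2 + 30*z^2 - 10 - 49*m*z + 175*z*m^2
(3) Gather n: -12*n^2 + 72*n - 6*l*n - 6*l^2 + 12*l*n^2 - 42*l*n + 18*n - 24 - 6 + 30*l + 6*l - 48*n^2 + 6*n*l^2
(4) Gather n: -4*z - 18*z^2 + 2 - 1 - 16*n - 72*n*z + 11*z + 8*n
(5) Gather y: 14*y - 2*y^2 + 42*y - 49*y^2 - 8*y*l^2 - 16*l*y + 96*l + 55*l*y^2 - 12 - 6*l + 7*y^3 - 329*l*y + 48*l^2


(1) = -10*a^2 + 24*a - 8
(2) = -56*m^3 + 689*m^2 - 793*m + z^2*(30 - 21*m) + z*(175*m^2 - 306*m + 80) - 110
(3) = -6*l^2 + 36*l + n^2*(12*l - 60) + n*(6*l^2 - 48*l + 90) - 30
(4) = n*(-72*z - 8) - 18*z^2 + 7*z + 1
(5) = 48*l^2 + 90*l + 7*y^3 + y^2*(55*l - 51) + y*(-8*l^2 - 345*l + 56) - 12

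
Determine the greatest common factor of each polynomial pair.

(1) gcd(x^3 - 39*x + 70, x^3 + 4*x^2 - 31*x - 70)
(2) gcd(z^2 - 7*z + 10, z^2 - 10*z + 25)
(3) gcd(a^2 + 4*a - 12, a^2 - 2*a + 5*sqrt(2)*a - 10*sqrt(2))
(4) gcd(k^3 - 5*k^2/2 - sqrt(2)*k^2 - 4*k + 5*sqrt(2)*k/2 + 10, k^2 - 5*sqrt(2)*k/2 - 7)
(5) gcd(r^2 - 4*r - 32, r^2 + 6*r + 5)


(1) = gcd((x - 5)*(x - 2)*(x + 7), (x - 5)*(x + 2)*(x + 7)) = x^2 + 2*x - 35
(2) = z - 5
(3) = a - 2
(4) = gcd((k - 5/2)*(k - 2*sqrt(2))*(k + sqrt(2)), (k - 7*sqrt(2)/2)*(k + sqrt(2))) = k + sqrt(2)
(5) = 1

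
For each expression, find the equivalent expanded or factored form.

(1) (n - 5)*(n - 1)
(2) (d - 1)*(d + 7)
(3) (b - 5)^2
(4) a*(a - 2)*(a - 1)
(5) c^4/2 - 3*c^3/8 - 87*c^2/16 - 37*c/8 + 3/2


(1) = n^2 - 6*n + 5
(2) = d^2 + 6*d - 7
(3) = b^2 - 10*b + 25
(4) = a^3 - 3*a^2 + 2*a
(5) = (c/2 + 1)*(c - 4)*(c - 1/4)*(c + 3/2)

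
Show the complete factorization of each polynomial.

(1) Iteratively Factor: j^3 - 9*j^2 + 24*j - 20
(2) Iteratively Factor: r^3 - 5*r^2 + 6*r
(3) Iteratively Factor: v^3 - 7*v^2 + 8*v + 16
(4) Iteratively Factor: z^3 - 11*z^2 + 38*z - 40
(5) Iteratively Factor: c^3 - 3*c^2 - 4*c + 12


(1) = (j - 2)*(j^2 - 7*j + 10) = (j - 2)^2*(j - 5)
(2) = (r - 3)*(r^2 - 2*r) = (r - 3)*(r - 2)*(r)
(3) = (v - 4)*(v^2 - 3*v - 4) = (v - 4)*(v + 1)*(v - 4)
(4) = (z - 2)*(z^2 - 9*z + 20) = (z - 4)*(z - 2)*(z - 5)
(5) = (c + 2)*(c^2 - 5*c + 6) = (c - 2)*(c + 2)*(c - 3)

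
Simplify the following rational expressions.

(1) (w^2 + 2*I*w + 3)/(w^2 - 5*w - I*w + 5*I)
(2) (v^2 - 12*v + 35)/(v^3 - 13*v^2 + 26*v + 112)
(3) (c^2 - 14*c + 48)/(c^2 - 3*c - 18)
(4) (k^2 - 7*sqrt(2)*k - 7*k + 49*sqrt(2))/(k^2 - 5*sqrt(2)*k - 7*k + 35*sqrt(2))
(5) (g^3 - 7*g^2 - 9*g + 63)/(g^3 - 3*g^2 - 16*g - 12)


(1) = (w + 3*I)/(w - 5)
(2) = (v - 5)/(v^2 - 6*v - 16)
(3) = (c - 8)/(c + 3)
(4) = (k - 7*sqrt(2))/(k - 5*sqrt(2))
(5) = (g^3 - 7*g^2 - 9*g + 63)/(g^3 - 3*g^2 - 16*g - 12)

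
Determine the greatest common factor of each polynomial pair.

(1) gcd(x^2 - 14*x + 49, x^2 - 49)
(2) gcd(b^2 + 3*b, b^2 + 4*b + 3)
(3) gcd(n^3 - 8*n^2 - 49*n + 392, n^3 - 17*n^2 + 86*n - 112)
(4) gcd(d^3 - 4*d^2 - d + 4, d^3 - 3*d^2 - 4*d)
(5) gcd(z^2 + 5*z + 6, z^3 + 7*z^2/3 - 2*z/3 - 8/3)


(1) = x - 7
(2) = gcd(b*(b + 3), (b + 1)*(b + 3)) = b + 3
(3) = gcd((n - 8)*(n - 7)*(n + 7), (n - 8)*(n - 7)*(n - 2)) = n^2 - 15*n + 56
(4) = gcd((d - 4)*(d - 1)*(d + 1), d*(d - 4)*(d + 1)) = d^2 - 3*d - 4
(5) = z + 2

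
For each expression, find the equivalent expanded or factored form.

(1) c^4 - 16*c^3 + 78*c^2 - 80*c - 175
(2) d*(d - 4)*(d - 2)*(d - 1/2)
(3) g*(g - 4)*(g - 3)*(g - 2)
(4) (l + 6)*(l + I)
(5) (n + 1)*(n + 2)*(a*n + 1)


(1) = (c - 7)*(c - 5)^2*(c + 1)
(2) = d^4 - 13*d^3/2 + 11*d^2 - 4*d
(3) = g^4 - 9*g^3 + 26*g^2 - 24*g
(4) = l^2 + 6*l + I*l + 6*I
(5) = a*n^3 + 3*a*n^2 + 2*a*n + n^2 + 3*n + 2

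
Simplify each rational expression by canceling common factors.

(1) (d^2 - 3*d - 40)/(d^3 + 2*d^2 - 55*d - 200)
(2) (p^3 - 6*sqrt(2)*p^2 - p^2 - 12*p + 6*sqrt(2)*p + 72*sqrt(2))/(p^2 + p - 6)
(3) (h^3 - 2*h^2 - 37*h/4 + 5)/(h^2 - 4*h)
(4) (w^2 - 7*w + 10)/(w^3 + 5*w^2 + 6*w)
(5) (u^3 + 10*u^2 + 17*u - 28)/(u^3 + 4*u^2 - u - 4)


(1) = 1/(d + 5)
(2) = (p^2 + p*(-6*sqrt(2) - 4) + 24*sqrt(2))/(p - 2)
(3) = (4*h^2 + 8*h - 5)/(4*h)
(4) = (w^2 - 7*w + 10)/(w^3 + 5*w^2 + 6*w)
(5) = (u + 7)/(u + 1)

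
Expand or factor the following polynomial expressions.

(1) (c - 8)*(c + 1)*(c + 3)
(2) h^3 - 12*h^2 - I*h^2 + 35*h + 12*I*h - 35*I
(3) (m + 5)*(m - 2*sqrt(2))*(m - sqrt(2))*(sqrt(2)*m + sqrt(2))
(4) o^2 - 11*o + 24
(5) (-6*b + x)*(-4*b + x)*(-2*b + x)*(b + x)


(1) = c^3 - 4*c^2 - 29*c - 24
(2) = (h - 7)*(h - 5)*(h - I)
(3) = sqrt(2)*m^4 - 6*m^3 + 6*sqrt(2)*m^3 - 36*m^2 + 9*sqrt(2)*m^2 - 30*m + 24*sqrt(2)*m + 20*sqrt(2)
(4) = (o - 8)*(o - 3)
(5) = -48*b^4 - 4*b^3*x + 32*b^2*x^2 - 11*b*x^3 + x^4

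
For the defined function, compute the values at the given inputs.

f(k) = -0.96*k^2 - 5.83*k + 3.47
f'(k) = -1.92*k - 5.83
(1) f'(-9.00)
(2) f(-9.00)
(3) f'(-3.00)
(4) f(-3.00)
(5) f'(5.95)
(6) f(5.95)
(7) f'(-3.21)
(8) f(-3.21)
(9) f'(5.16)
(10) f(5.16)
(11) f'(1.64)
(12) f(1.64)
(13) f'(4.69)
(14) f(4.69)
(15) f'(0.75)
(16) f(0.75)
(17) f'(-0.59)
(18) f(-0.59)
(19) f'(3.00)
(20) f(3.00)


(1) = 11.45
(2) = -21.82
(3) = -0.07
(4) = 12.32
(5) = -17.25
(6) = -65.20
(7) = 0.33
(8) = 12.29
(9) = -15.74
(10) = -52.17
(11) = -8.98
(12) = -8.67
(13) = -14.83
(14) = -44.99
(15) = -7.27
(16) = -1.44
(17) = -4.70
(18) = 6.58
(19) = -11.59
(20) = -22.66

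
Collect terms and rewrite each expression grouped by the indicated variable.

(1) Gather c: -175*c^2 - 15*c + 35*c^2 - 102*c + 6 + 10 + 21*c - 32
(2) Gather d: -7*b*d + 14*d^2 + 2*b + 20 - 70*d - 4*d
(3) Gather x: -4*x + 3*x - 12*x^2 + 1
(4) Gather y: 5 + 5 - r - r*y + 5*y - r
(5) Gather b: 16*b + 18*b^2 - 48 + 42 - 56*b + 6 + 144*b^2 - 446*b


(1) = -140*c^2 - 96*c - 16
(2) = 2*b + 14*d^2 + d*(-7*b - 74) + 20
(3) = -12*x^2 - x + 1
(4) = -2*r + y*(5 - r) + 10
(5) = 162*b^2 - 486*b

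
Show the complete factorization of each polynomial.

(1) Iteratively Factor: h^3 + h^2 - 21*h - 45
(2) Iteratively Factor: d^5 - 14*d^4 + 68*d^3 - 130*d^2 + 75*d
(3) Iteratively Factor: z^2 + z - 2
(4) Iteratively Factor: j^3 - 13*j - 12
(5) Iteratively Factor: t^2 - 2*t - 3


(1) = (h - 5)*(h^2 + 6*h + 9) = (h - 5)*(h + 3)*(h + 3)
(2) = (d - 5)*(d^4 - 9*d^3 + 23*d^2 - 15*d) = d*(d - 5)*(d^3 - 9*d^2 + 23*d - 15) = d*(d - 5)*(d - 3)*(d^2 - 6*d + 5) = d*(d - 5)*(d - 3)*(d - 1)*(d - 5)
(3) = (z + 2)*(z - 1)
(4) = (j - 4)*(j^2 + 4*j + 3) = (j - 4)*(j + 1)*(j + 3)
(5) = (t + 1)*(t - 3)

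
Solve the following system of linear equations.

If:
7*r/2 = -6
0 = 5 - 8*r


Then:
No Solution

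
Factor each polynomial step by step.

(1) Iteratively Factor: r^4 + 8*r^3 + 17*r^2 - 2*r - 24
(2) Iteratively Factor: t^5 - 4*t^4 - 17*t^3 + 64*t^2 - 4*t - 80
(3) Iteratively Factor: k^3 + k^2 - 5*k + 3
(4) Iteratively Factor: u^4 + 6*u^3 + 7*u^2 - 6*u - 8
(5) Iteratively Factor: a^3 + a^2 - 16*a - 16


(1) = (r + 4)*(r^3 + 4*r^2 + r - 6) = (r + 3)*(r + 4)*(r^2 + r - 2) = (r + 2)*(r + 3)*(r + 4)*(r - 1)
(2) = (t + 1)*(t^4 - 5*t^3 - 12*t^2 + 76*t - 80) = (t - 5)*(t + 1)*(t^3 - 12*t + 16) = (t - 5)*(t - 2)*(t + 1)*(t^2 + 2*t - 8) = (t - 5)*(t - 2)^2*(t + 1)*(t + 4)
(3) = (k - 1)*(k^2 + 2*k - 3) = (k - 1)^2*(k + 3)
(4) = (u + 1)*(u^3 + 5*u^2 + 2*u - 8) = (u + 1)*(u + 2)*(u^2 + 3*u - 4) = (u + 1)*(u + 2)*(u + 4)*(u - 1)
(5) = (a + 4)*(a^2 - 3*a - 4) = (a + 1)*(a + 4)*(a - 4)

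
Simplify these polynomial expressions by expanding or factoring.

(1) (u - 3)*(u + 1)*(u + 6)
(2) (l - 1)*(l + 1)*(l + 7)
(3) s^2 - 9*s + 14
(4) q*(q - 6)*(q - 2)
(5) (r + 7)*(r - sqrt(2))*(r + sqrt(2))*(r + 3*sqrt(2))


(1) = u^3 + 4*u^2 - 15*u - 18
(2) = l^3 + 7*l^2 - l - 7
(3) = (s - 7)*(s - 2)
(4) = q^3 - 8*q^2 + 12*q
(5) = r^4 + 3*sqrt(2)*r^3 + 7*r^3 - 2*r^2 + 21*sqrt(2)*r^2 - 14*r - 6*sqrt(2)*r - 42*sqrt(2)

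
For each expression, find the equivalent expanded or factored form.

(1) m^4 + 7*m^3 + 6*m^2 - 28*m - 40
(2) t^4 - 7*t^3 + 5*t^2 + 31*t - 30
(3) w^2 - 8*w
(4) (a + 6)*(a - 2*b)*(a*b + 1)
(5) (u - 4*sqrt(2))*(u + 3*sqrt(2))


(1) = (m - 2)*(m + 2)^2*(m + 5)
(2) = (t - 5)*(t - 3)*(t - 1)*(t + 2)
(3) = w*(w - 8)
(4) = a^3*b - 2*a^2*b^2 + 6*a^2*b + a^2 - 12*a*b^2 - 2*a*b + 6*a - 12*b
(5) = u^2 - sqrt(2)*u - 24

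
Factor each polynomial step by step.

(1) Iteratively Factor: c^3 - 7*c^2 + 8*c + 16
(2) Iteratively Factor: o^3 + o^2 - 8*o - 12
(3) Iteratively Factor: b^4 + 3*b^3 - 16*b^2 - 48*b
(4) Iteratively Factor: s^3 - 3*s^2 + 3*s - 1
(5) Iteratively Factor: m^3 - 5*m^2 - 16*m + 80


(1) = (c - 4)*(c^2 - 3*c - 4) = (c - 4)*(c + 1)*(c - 4)
(2) = (o - 3)*(o^2 + 4*o + 4) = (o - 3)*(o + 2)*(o + 2)
(3) = (b - 4)*(b^3 + 7*b^2 + 12*b) = (b - 4)*(b + 4)*(b^2 + 3*b) = b*(b - 4)*(b + 4)*(b + 3)
(4) = (s - 1)*(s^2 - 2*s + 1) = (s - 1)^2*(s - 1)
(5) = (m + 4)*(m^2 - 9*m + 20) = (m - 5)*(m + 4)*(m - 4)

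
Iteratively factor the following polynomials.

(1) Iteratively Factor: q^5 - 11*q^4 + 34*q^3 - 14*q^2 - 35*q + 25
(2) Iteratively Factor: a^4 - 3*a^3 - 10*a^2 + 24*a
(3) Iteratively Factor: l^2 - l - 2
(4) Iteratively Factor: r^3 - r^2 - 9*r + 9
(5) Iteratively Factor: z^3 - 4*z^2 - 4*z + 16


(1) = (q - 1)*(q^4 - 10*q^3 + 24*q^2 + 10*q - 25) = (q - 1)*(q + 1)*(q^3 - 11*q^2 + 35*q - 25) = (q - 5)*(q - 1)*(q + 1)*(q^2 - 6*q + 5) = (q - 5)*(q - 1)^2*(q + 1)*(q - 5)
(2) = (a)*(a^3 - 3*a^2 - 10*a + 24) = a*(a - 4)*(a^2 + a - 6) = a*(a - 4)*(a + 3)*(a - 2)
(3) = (l + 1)*(l - 2)
(4) = (r - 1)*(r^2 - 9) = (r - 3)*(r - 1)*(r + 3)
(5) = (z - 4)*(z^2 - 4) = (z - 4)*(z - 2)*(z + 2)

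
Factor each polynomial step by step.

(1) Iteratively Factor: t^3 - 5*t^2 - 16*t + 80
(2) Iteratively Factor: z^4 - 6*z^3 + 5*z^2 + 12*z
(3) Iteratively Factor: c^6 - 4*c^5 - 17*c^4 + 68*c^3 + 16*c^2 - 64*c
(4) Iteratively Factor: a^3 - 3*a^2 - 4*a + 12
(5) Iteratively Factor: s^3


(1) = (t - 4)*(t^2 - t - 20) = (t - 5)*(t - 4)*(t + 4)
(2) = (z)*(z^3 - 6*z^2 + 5*z + 12) = z*(z + 1)*(z^2 - 7*z + 12) = z*(z - 4)*(z + 1)*(z - 3)
(3) = (c - 4)*(c^5 - 17*c^3 + 16*c) = (c - 4)^2*(c^4 + 4*c^3 - c^2 - 4*c) = (c - 4)^2*(c - 1)*(c^3 + 5*c^2 + 4*c) = (c - 4)^2*(c - 1)*(c + 4)*(c^2 + c) = c*(c - 4)^2*(c - 1)*(c + 4)*(c + 1)
(4) = (a - 2)*(a^2 - a - 6) = (a - 3)*(a - 2)*(a + 2)
(5) = (s)*(s^2) = s^2*(s)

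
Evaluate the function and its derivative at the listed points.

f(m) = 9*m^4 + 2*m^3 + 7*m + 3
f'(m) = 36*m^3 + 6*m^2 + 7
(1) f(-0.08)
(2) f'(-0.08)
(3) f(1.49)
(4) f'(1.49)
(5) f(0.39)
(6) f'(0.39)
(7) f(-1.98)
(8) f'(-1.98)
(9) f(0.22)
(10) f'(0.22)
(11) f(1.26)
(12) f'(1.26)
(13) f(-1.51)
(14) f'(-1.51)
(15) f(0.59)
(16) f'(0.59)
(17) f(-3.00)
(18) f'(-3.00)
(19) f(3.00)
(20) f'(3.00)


(1) = 2.44
(2) = 7.02
(3) = 64.41
(4) = 139.41
(5) = 6.06
(6) = 10.05
(7) = 111.94
(8) = -248.92
(9) = 4.58
(10) = 7.67
(11) = 38.51
(12) = 88.54
(13) = 32.33
(14) = -103.27
(15) = 8.63
(16) = 16.48
(17) = 657.00
(18) = -911.00
(19) = 807.00
(20) = 1033.00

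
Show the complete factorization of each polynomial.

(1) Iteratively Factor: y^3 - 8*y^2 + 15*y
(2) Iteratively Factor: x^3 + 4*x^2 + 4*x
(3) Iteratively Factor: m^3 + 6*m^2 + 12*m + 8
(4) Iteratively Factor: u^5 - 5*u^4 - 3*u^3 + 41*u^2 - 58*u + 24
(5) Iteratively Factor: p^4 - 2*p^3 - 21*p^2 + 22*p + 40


(1) = (y - 3)*(y^2 - 5*y) = (y - 5)*(y - 3)*(y)
(2) = (x + 2)*(x^2 + 2*x) = x*(x + 2)*(x + 2)
(3) = (m + 2)*(m^2 + 4*m + 4) = (m + 2)^2*(m + 2)
(4) = (u + 3)*(u^4 - 8*u^3 + 21*u^2 - 22*u + 8) = (u - 1)*(u + 3)*(u^3 - 7*u^2 + 14*u - 8) = (u - 2)*(u - 1)*(u + 3)*(u^2 - 5*u + 4) = (u - 2)*(u - 1)^2*(u + 3)*(u - 4)
(5) = (p - 2)*(p^3 - 21*p - 20) = (p - 2)*(p + 1)*(p^2 - p - 20) = (p - 2)*(p + 1)*(p + 4)*(p - 5)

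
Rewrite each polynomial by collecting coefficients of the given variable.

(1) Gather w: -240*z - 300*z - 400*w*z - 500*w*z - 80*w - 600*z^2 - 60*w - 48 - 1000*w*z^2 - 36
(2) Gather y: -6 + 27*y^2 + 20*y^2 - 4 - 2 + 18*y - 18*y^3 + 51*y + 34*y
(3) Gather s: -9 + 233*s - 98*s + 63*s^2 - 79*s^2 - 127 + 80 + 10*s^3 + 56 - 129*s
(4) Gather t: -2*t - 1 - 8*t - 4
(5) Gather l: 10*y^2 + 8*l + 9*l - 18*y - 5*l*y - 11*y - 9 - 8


(1) = w*(-1000*z^2 - 900*z - 140) - 600*z^2 - 540*z - 84
(2) = -18*y^3 + 47*y^2 + 103*y - 12
(3) = 10*s^3 - 16*s^2 + 6*s
(4) = -10*t - 5
(5) = l*(17 - 5*y) + 10*y^2 - 29*y - 17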